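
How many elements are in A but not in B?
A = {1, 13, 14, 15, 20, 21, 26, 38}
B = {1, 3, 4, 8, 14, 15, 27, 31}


Set A = {1, 13, 14, 15, 20, 21, 26, 38}
Set B = {1, 3, 4, 8, 14, 15, 27, 31}
A \ B = {13, 20, 21, 26, 38}
|A \ B| = 5

5


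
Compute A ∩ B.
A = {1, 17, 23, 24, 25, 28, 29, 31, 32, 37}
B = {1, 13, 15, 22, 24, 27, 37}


Set A = {1, 17, 23, 24, 25, 28, 29, 31, 32, 37}
Set B = {1, 13, 15, 22, 24, 27, 37}
A ∩ B includes only elements in both sets.
Check each element of A against B:
1 ✓, 17 ✗, 23 ✗, 24 ✓, 25 ✗, 28 ✗, 29 ✗, 31 ✗, 32 ✗, 37 ✓
A ∩ B = {1, 24, 37}

{1, 24, 37}


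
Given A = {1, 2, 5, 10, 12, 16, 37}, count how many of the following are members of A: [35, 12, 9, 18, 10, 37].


Set A = {1, 2, 5, 10, 12, 16, 37}
Candidates: [35, 12, 9, 18, 10, 37]
Check each candidate:
35 ∉ A, 12 ∈ A, 9 ∉ A, 18 ∉ A, 10 ∈ A, 37 ∈ A
Count of candidates in A: 3

3


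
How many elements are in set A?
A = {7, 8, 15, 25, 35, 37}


Set A = {7, 8, 15, 25, 35, 37}
Listing elements: 7, 8, 15, 25, 35, 37
Counting: 6 elements
|A| = 6

6


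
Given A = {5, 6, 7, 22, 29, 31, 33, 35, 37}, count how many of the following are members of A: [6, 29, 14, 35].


Set A = {5, 6, 7, 22, 29, 31, 33, 35, 37}
Candidates: [6, 29, 14, 35]
Check each candidate:
6 ∈ A, 29 ∈ A, 14 ∉ A, 35 ∈ A
Count of candidates in A: 3

3


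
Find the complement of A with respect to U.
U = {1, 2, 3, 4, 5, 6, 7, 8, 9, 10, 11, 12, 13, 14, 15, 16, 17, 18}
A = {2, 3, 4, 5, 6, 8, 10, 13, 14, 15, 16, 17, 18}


Universal set U = {1, 2, 3, 4, 5, 6, 7, 8, 9, 10, 11, 12, 13, 14, 15, 16, 17, 18}
Set A = {2, 3, 4, 5, 6, 8, 10, 13, 14, 15, 16, 17, 18}
A' = U \ A = elements in U but not in A
Checking each element of U:
1 (not in A, include), 2 (in A, exclude), 3 (in A, exclude), 4 (in A, exclude), 5 (in A, exclude), 6 (in A, exclude), 7 (not in A, include), 8 (in A, exclude), 9 (not in A, include), 10 (in A, exclude), 11 (not in A, include), 12 (not in A, include), 13 (in A, exclude), 14 (in A, exclude), 15 (in A, exclude), 16 (in A, exclude), 17 (in A, exclude), 18 (in A, exclude)
A' = {1, 7, 9, 11, 12}

{1, 7, 9, 11, 12}


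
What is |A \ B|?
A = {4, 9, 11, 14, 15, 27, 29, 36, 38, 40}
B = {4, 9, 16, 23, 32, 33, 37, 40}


Set A = {4, 9, 11, 14, 15, 27, 29, 36, 38, 40}
Set B = {4, 9, 16, 23, 32, 33, 37, 40}
A \ B = {11, 14, 15, 27, 29, 36, 38}
|A \ B| = 7

7


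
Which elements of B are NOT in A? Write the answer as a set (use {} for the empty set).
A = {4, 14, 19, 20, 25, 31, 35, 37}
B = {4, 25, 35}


Set A = {4, 14, 19, 20, 25, 31, 35, 37}
Set B = {4, 25, 35}
Check each element of B against A:
4 ∈ A, 25 ∈ A, 35 ∈ A
Elements of B not in A: {}

{}


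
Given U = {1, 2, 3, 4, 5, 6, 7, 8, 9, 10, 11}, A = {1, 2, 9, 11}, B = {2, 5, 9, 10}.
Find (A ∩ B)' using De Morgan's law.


U = {1, 2, 3, 4, 5, 6, 7, 8, 9, 10, 11}
A = {1, 2, 9, 11}, B = {2, 5, 9, 10}
A ∩ B = {2, 9}
(A ∩ B)' = U \ (A ∩ B) = {1, 3, 4, 5, 6, 7, 8, 10, 11}
Verification via A' ∪ B': A' = {3, 4, 5, 6, 7, 8, 10}, B' = {1, 3, 4, 6, 7, 8, 11}
A' ∪ B' = {1, 3, 4, 5, 6, 7, 8, 10, 11} ✓

{1, 3, 4, 5, 6, 7, 8, 10, 11}


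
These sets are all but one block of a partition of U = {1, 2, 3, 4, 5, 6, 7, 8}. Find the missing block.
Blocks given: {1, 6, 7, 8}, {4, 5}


U = {1, 2, 3, 4, 5, 6, 7, 8}
Shown blocks: {1, 6, 7, 8}, {4, 5}
A partition's blocks are pairwise disjoint and cover U, so the missing block = U \ (union of shown blocks).
Union of shown blocks: {1, 4, 5, 6, 7, 8}
Missing block = U \ (union) = {2, 3}

{2, 3}


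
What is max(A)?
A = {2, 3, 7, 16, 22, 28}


Set A = {2, 3, 7, 16, 22, 28}
Elements in ascending order: 2, 3, 7, 16, 22, 28
The largest element is 28.

28


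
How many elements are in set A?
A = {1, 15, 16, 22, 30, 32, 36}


Set A = {1, 15, 16, 22, 30, 32, 36}
Listing elements: 1, 15, 16, 22, 30, 32, 36
Counting: 7 elements
|A| = 7

7


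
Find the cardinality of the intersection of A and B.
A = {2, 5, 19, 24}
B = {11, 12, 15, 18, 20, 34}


Set A = {2, 5, 19, 24}
Set B = {11, 12, 15, 18, 20, 34}
A ∩ B = {}
|A ∩ B| = 0

0


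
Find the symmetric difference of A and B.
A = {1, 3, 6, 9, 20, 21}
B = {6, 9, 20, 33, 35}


Set A = {1, 3, 6, 9, 20, 21}
Set B = {6, 9, 20, 33, 35}
A △ B = (A \ B) ∪ (B \ A)
Elements in A but not B: {1, 3, 21}
Elements in B but not A: {33, 35}
A △ B = {1, 3, 21, 33, 35}

{1, 3, 21, 33, 35}


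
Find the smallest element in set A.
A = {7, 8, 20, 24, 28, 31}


Set A = {7, 8, 20, 24, 28, 31}
Elements in ascending order: 7, 8, 20, 24, 28, 31
The smallest element is 7.

7


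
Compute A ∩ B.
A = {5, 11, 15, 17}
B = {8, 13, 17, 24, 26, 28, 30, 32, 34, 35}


Set A = {5, 11, 15, 17}
Set B = {8, 13, 17, 24, 26, 28, 30, 32, 34, 35}
A ∩ B includes only elements in both sets.
Check each element of A against B:
5 ✗, 11 ✗, 15 ✗, 17 ✓
A ∩ B = {17}

{17}


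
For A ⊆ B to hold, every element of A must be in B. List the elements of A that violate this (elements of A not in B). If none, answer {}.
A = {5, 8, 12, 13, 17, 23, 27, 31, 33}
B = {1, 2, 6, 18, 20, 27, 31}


Set A = {5, 8, 12, 13, 17, 23, 27, 31, 33}
Set B = {1, 2, 6, 18, 20, 27, 31}
Check each element of A against B:
5 ∉ B (include), 8 ∉ B (include), 12 ∉ B (include), 13 ∉ B (include), 17 ∉ B (include), 23 ∉ B (include), 27 ∈ B, 31 ∈ B, 33 ∉ B (include)
Elements of A not in B: {5, 8, 12, 13, 17, 23, 33}

{5, 8, 12, 13, 17, 23, 33}


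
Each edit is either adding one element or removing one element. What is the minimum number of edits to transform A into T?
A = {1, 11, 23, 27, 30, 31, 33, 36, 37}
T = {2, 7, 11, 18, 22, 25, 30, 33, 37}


Set A = {1, 11, 23, 27, 30, 31, 33, 36, 37}
Set T = {2, 7, 11, 18, 22, 25, 30, 33, 37}
Elements to remove from A (in A, not in T): {1, 23, 27, 31, 36} → 5 removals
Elements to add to A (in T, not in A): {2, 7, 18, 22, 25} → 5 additions
Total edits = 5 + 5 = 10

10


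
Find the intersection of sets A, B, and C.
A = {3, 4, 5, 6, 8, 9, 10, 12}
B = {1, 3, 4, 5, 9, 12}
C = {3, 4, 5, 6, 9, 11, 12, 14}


Set A = {3, 4, 5, 6, 8, 9, 10, 12}
Set B = {1, 3, 4, 5, 9, 12}
Set C = {3, 4, 5, 6, 9, 11, 12, 14}
First, A ∩ B = {3, 4, 5, 9, 12}
Then, (A ∩ B) ∩ C = {3, 4, 5, 9, 12}

{3, 4, 5, 9, 12}


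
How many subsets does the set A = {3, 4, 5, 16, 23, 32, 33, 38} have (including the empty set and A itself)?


Set A = {3, 4, 5, 16, 23, 32, 33, 38}
|A| = 8
The power set P(A) contains all subsets of A.
|P(A)| = 2^|A| = 2^8 = 256

256


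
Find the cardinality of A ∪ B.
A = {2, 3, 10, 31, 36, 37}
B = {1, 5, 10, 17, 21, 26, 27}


Set A = {2, 3, 10, 31, 36, 37}, |A| = 6
Set B = {1, 5, 10, 17, 21, 26, 27}, |B| = 7
A ∩ B = {10}, |A ∩ B| = 1
|A ∪ B| = |A| + |B| - |A ∩ B| = 6 + 7 - 1 = 12

12


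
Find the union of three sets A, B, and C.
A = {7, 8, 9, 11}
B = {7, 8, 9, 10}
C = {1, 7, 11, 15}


Set A = {7, 8, 9, 11}
Set B = {7, 8, 9, 10}
Set C = {1, 7, 11, 15}
First, A ∪ B = {7, 8, 9, 10, 11}
Then, (A ∪ B) ∪ C = {1, 7, 8, 9, 10, 11, 15}

{1, 7, 8, 9, 10, 11, 15}


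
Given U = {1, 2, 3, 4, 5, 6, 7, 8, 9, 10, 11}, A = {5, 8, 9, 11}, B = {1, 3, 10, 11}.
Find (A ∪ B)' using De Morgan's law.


U = {1, 2, 3, 4, 5, 6, 7, 8, 9, 10, 11}
A = {5, 8, 9, 11}, B = {1, 3, 10, 11}
A ∪ B = {1, 3, 5, 8, 9, 10, 11}
(A ∪ B)' = U \ (A ∪ B) = {2, 4, 6, 7}
Verification via A' ∩ B': A' = {1, 2, 3, 4, 6, 7, 10}, B' = {2, 4, 5, 6, 7, 8, 9}
A' ∩ B' = {2, 4, 6, 7} ✓

{2, 4, 6, 7}


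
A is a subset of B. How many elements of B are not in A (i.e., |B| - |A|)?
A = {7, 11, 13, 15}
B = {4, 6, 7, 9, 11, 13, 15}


Set A = {7, 11, 13, 15}, |A| = 4
Set B = {4, 6, 7, 9, 11, 13, 15}, |B| = 7
Since A ⊆ B: B \ A = {4, 6, 9}
|B| - |A| = 7 - 4 = 3

3


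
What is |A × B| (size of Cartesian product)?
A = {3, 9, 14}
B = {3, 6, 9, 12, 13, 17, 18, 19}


Set A = {3, 9, 14} has 3 elements.
Set B = {3, 6, 9, 12, 13, 17, 18, 19} has 8 elements.
|A × B| = |A| × |B| = 3 × 8 = 24

24


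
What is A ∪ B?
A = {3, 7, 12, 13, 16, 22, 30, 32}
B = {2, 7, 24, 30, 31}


Set A = {3, 7, 12, 13, 16, 22, 30, 32}
Set B = {2, 7, 24, 30, 31}
A ∪ B includes all elements in either set.
Elements from A: {3, 7, 12, 13, 16, 22, 30, 32}
Elements from B not already included: {2, 24, 31}
A ∪ B = {2, 3, 7, 12, 13, 16, 22, 24, 30, 31, 32}

{2, 3, 7, 12, 13, 16, 22, 24, 30, 31, 32}


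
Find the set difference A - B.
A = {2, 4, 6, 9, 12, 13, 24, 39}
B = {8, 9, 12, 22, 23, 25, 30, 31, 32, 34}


Set A = {2, 4, 6, 9, 12, 13, 24, 39}
Set B = {8, 9, 12, 22, 23, 25, 30, 31, 32, 34}
A \ B includes elements in A that are not in B.
Check each element of A:
2 (not in B, keep), 4 (not in B, keep), 6 (not in B, keep), 9 (in B, remove), 12 (in B, remove), 13 (not in B, keep), 24 (not in B, keep), 39 (not in B, keep)
A \ B = {2, 4, 6, 13, 24, 39}

{2, 4, 6, 13, 24, 39}


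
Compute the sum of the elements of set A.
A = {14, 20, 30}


Set A = {14, 20, 30}
Sum = 14 + 20 + 30 = 64

64


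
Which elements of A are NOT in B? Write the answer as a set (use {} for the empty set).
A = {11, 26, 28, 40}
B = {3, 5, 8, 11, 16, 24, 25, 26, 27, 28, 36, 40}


Set A = {11, 26, 28, 40}
Set B = {3, 5, 8, 11, 16, 24, 25, 26, 27, 28, 36, 40}
Check each element of A against B:
11 ∈ B, 26 ∈ B, 28 ∈ B, 40 ∈ B
Elements of A not in B: {}

{}


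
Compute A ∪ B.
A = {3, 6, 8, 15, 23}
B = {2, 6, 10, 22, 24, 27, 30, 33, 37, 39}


Set A = {3, 6, 8, 15, 23}
Set B = {2, 6, 10, 22, 24, 27, 30, 33, 37, 39}
A ∪ B includes all elements in either set.
Elements from A: {3, 6, 8, 15, 23}
Elements from B not already included: {2, 10, 22, 24, 27, 30, 33, 37, 39}
A ∪ B = {2, 3, 6, 8, 10, 15, 22, 23, 24, 27, 30, 33, 37, 39}

{2, 3, 6, 8, 10, 15, 22, 23, 24, 27, 30, 33, 37, 39}


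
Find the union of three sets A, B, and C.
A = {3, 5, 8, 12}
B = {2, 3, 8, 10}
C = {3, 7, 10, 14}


Set A = {3, 5, 8, 12}
Set B = {2, 3, 8, 10}
Set C = {3, 7, 10, 14}
First, A ∪ B = {2, 3, 5, 8, 10, 12}
Then, (A ∪ B) ∪ C = {2, 3, 5, 7, 8, 10, 12, 14}

{2, 3, 5, 7, 8, 10, 12, 14}


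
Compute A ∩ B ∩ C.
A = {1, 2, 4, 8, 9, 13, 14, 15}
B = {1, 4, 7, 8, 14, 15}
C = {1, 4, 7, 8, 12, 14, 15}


Set A = {1, 2, 4, 8, 9, 13, 14, 15}
Set B = {1, 4, 7, 8, 14, 15}
Set C = {1, 4, 7, 8, 12, 14, 15}
First, A ∩ B = {1, 4, 8, 14, 15}
Then, (A ∩ B) ∩ C = {1, 4, 8, 14, 15}

{1, 4, 8, 14, 15}


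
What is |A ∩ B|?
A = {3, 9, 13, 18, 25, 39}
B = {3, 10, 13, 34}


Set A = {3, 9, 13, 18, 25, 39}
Set B = {3, 10, 13, 34}
A ∩ B = {3, 13}
|A ∩ B| = 2

2


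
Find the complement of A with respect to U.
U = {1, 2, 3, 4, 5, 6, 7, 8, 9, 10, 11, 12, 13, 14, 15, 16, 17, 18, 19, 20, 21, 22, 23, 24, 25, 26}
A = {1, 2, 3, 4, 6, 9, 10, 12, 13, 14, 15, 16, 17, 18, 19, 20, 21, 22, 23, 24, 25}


Universal set U = {1, 2, 3, 4, 5, 6, 7, 8, 9, 10, 11, 12, 13, 14, 15, 16, 17, 18, 19, 20, 21, 22, 23, 24, 25, 26}
Set A = {1, 2, 3, 4, 6, 9, 10, 12, 13, 14, 15, 16, 17, 18, 19, 20, 21, 22, 23, 24, 25}
A' = U \ A = elements in U but not in A
Checking each element of U:
1 (in A, exclude), 2 (in A, exclude), 3 (in A, exclude), 4 (in A, exclude), 5 (not in A, include), 6 (in A, exclude), 7 (not in A, include), 8 (not in A, include), 9 (in A, exclude), 10 (in A, exclude), 11 (not in A, include), 12 (in A, exclude), 13 (in A, exclude), 14 (in A, exclude), 15 (in A, exclude), 16 (in A, exclude), 17 (in A, exclude), 18 (in A, exclude), 19 (in A, exclude), 20 (in A, exclude), 21 (in A, exclude), 22 (in A, exclude), 23 (in A, exclude), 24 (in A, exclude), 25 (in A, exclude), 26 (not in A, include)
A' = {5, 7, 8, 11, 26}

{5, 7, 8, 11, 26}


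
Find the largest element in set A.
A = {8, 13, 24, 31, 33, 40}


Set A = {8, 13, 24, 31, 33, 40}
Elements in ascending order: 8, 13, 24, 31, 33, 40
The largest element is 40.

40


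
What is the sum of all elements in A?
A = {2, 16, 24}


Set A = {2, 16, 24}
Sum = 2 + 16 + 24 = 42

42


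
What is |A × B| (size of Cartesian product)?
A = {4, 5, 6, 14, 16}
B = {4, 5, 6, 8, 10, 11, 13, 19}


Set A = {4, 5, 6, 14, 16} has 5 elements.
Set B = {4, 5, 6, 8, 10, 11, 13, 19} has 8 elements.
|A × B| = |A| × |B| = 5 × 8 = 40

40


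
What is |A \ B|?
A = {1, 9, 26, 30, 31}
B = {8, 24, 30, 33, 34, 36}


Set A = {1, 9, 26, 30, 31}
Set B = {8, 24, 30, 33, 34, 36}
A \ B = {1, 9, 26, 31}
|A \ B| = 4

4


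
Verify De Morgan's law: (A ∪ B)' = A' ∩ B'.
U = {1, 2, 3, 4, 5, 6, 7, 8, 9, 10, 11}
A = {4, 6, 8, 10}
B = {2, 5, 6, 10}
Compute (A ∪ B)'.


U = {1, 2, 3, 4, 5, 6, 7, 8, 9, 10, 11}
A = {4, 6, 8, 10}, B = {2, 5, 6, 10}
A ∪ B = {2, 4, 5, 6, 8, 10}
(A ∪ B)' = U \ (A ∪ B) = {1, 3, 7, 9, 11}
Verification via A' ∩ B': A' = {1, 2, 3, 5, 7, 9, 11}, B' = {1, 3, 4, 7, 8, 9, 11}
A' ∩ B' = {1, 3, 7, 9, 11} ✓

{1, 3, 7, 9, 11}


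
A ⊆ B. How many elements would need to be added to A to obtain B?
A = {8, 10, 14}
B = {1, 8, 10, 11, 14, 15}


Set A = {8, 10, 14}, |A| = 3
Set B = {1, 8, 10, 11, 14, 15}, |B| = 6
Since A ⊆ B: B \ A = {1, 11, 15}
|B| - |A| = 6 - 3 = 3

3


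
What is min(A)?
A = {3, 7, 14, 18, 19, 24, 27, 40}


Set A = {3, 7, 14, 18, 19, 24, 27, 40}
Elements in ascending order: 3, 7, 14, 18, 19, 24, 27, 40
The smallest element is 3.

3


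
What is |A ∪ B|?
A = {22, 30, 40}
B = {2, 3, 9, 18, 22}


Set A = {22, 30, 40}, |A| = 3
Set B = {2, 3, 9, 18, 22}, |B| = 5
A ∩ B = {22}, |A ∩ B| = 1
|A ∪ B| = |A| + |B| - |A ∩ B| = 3 + 5 - 1 = 7

7


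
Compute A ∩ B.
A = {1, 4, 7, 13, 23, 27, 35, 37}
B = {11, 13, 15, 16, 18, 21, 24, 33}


Set A = {1, 4, 7, 13, 23, 27, 35, 37}
Set B = {11, 13, 15, 16, 18, 21, 24, 33}
A ∩ B includes only elements in both sets.
Check each element of A against B:
1 ✗, 4 ✗, 7 ✗, 13 ✓, 23 ✗, 27 ✗, 35 ✗, 37 ✗
A ∩ B = {13}

{13}


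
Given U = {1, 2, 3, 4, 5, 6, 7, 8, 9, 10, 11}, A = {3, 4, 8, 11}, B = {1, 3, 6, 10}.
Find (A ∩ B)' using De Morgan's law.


U = {1, 2, 3, 4, 5, 6, 7, 8, 9, 10, 11}
A = {3, 4, 8, 11}, B = {1, 3, 6, 10}
A ∩ B = {3}
(A ∩ B)' = U \ (A ∩ B) = {1, 2, 4, 5, 6, 7, 8, 9, 10, 11}
Verification via A' ∪ B': A' = {1, 2, 5, 6, 7, 9, 10}, B' = {2, 4, 5, 7, 8, 9, 11}
A' ∪ B' = {1, 2, 4, 5, 6, 7, 8, 9, 10, 11} ✓

{1, 2, 4, 5, 6, 7, 8, 9, 10, 11}


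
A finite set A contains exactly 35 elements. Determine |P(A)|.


The set has 35 elements.
The power set contains all possible subsets.
|P(A)| = 2^|A| = 2^35 = 34359738368

34359738368


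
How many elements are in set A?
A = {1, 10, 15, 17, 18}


Set A = {1, 10, 15, 17, 18}
Listing elements: 1, 10, 15, 17, 18
Counting: 5 elements
|A| = 5

5


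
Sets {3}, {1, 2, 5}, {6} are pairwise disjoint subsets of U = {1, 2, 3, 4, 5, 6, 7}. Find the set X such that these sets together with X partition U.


U = {1, 2, 3, 4, 5, 6, 7}
Shown blocks: {3}, {1, 2, 5}, {6}
A partition's blocks are pairwise disjoint and cover U, so the missing block = U \ (union of shown blocks).
Union of shown blocks: {1, 2, 3, 5, 6}
Missing block = U \ (union) = {4, 7}

{4, 7}


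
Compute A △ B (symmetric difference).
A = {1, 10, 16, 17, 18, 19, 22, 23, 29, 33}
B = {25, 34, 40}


Set A = {1, 10, 16, 17, 18, 19, 22, 23, 29, 33}
Set B = {25, 34, 40}
A △ B = (A \ B) ∪ (B \ A)
Elements in A but not B: {1, 10, 16, 17, 18, 19, 22, 23, 29, 33}
Elements in B but not A: {25, 34, 40}
A △ B = {1, 10, 16, 17, 18, 19, 22, 23, 25, 29, 33, 34, 40}

{1, 10, 16, 17, 18, 19, 22, 23, 25, 29, 33, 34, 40}


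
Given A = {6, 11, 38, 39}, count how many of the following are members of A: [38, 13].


Set A = {6, 11, 38, 39}
Candidates: [38, 13]
Check each candidate:
38 ∈ A, 13 ∉ A
Count of candidates in A: 1

1


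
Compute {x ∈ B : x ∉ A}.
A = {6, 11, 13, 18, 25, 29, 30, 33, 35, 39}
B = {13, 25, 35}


Set A = {6, 11, 13, 18, 25, 29, 30, 33, 35, 39}
Set B = {13, 25, 35}
Check each element of B against A:
13 ∈ A, 25 ∈ A, 35 ∈ A
Elements of B not in A: {}

{}


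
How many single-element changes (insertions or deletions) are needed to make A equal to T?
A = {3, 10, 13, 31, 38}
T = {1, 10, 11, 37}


Set A = {3, 10, 13, 31, 38}
Set T = {1, 10, 11, 37}
Elements to remove from A (in A, not in T): {3, 13, 31, 38} → 4 removals
Elements to add to A (in T, not in A): {1, 11, 37} → 3 additions
Total edits = 4 + 3 = 7

7


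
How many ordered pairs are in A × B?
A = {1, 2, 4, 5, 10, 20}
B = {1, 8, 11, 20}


Set A = {1, 2, 4, 5, 10, 20} has 6 elements.
Set B = {1, 8, 11, 20} has 4 elements.
|A × B| = |A| × |B| = 6 × 4 = 24

24


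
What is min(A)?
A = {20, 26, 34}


Set A = {20, 26, 34}
Elements in ascending order: 20, 26, 34
The smallest element is 20.

20


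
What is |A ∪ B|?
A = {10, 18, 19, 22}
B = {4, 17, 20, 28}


Set A = {10, 18, 19, 22}, |A| = 4
Set B = {4, 17, 20, 28}, |B| = 4
A ∩ B = {}, |A ∩ B| = 0
|A ∪ B| = |A| + |B| - |A ∩ B| = 4 + 4 - 0 = 8

8


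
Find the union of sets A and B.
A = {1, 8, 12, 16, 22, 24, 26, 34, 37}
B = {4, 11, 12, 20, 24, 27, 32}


Set A = {1, 8, 12, 16, 22, 24, 26, 34, 37}
Set B = {4, 11, 12, 20, 24, 27, 32}
A ∪ B includes all elements in either set.
Elements from A: {1, 8, 12, 16, 22, 24, 26, 34, 37}
Elements from B not already included: {4, 11, 20, 27, 32}
A ∪ B = {1, 4, 8, 11, 12, 16, 20, 22, 24, 26, 27, 32, 34, 37}

{1, 4, 8, 11, 12, 16, 20, 22, 24, 26, 27, 32, 34, 37}


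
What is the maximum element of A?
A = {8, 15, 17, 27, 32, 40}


Set A = {8, 15, 17, 27, 32, 40}
Elements in ascending order: 8, 15, 17, 27, 32, 40
The largest element is 40.

40


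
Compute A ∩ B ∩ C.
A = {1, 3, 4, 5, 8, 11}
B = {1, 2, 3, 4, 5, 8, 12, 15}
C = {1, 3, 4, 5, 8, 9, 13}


Set A = {1, 3, 4, 5, 8, 11}
Set B = {1, 2, 3, 4, 5, 8, 12, 15}
Set C = {1, 3, 4, 5, 8, 9, 13}
First, A ∩ B = {1, 3, 4, 5, 8}
Then, (A ∩ B) ∩ C = {1, 3, 4, 5, 8}

{1, 3, 4, 5, 8}


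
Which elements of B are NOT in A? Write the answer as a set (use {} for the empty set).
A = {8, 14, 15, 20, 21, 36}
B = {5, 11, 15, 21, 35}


Set A = {8, 14, 15, 20, 21, 36}
Set B = {5, 11, 15, 21, 35}
Check each element of B against A:
5 ∉ A (include), 11 ∉ A (include), 15 ∈ A, 21 ∈ A, 35 ∉ A (include)
Elements of B not in A: {5, 11, 35}

{5, 11, 35}


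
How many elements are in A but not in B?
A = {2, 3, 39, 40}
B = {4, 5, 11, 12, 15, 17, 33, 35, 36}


Set A = {2, 3, 39, 40}
Set B = {4, 5, 11, 12, 15, 17, 33, 35, 36}
A \ B = {2, 3, 39, 40}
|A \ B| = 4

4


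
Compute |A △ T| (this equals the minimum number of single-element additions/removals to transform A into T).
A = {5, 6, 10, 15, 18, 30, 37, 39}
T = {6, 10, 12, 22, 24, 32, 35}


Set A = {5, 6, 10, 15, 18, 30, 37, 39}
Set T = {6, 10, 12, 22, 24, 32, 35}
Elements to remove from A (in A, not in T): {5, 15, 18, 30, 37, 39} → 6 removals
Elements to add to A (in T, not in A): {12, 22, 24, 32, 35} → 5 additions
Total edits = 6 + 5 = 11

11


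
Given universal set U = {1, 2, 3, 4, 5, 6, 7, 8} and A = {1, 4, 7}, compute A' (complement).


Universal set U = {1, 2, 3, 4, 5, 6, 7, 8}
Set A = {1, 4, 7}
A' = U \ A = elements in U but not in A
Checking each element of U:
1 (in A, exclude), 2 (not in A, include), 3 (not in A, include), 4 (in A, exclude), 5 (not in A, include), 6 (not in A, include), 7 (in A, exclude), 8 (not in A, include)
A' = {2, 3, 5, 6, 8}

{2, 3, 5, 6, 8}


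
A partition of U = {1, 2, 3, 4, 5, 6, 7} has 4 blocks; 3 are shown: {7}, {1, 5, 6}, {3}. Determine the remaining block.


U = {1, 2, 3, 4, 5, 6, 7}
Shown blocks: {7}, {1, 5, 6}, {3}
A partition's blocks are pairwise disjoint and cover U, so the missing block = U \ (union of shown blocks).
Union of shown blocks: {1, 3, 5, 6, 7}
Missing block = U \ (union) = {2, 4}

{2, 4}


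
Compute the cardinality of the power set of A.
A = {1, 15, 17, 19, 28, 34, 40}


Set A = {1, 15, 17, 19, 28, 34, 40}
|A| = 7
The power set P(A) contains all subsets of A.
|P(A)| = 2^|A| = 2^7 = 128

128


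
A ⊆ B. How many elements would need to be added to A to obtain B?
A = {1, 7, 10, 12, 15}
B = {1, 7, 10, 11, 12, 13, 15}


Set A = {1, 7, 10, 12, 15}, |A| = 5
Set B = {1, 7, 10, 11, 12, 13, 15}, |B| = 7
Since A ⊆ B: B \ A = {11, 13}
|B| - |A| = 7 - 5 = 2

2


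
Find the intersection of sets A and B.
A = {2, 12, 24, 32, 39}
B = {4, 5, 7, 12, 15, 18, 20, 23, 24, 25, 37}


Set A = {2, 12, 24, 32, 39}
Set B = {4, 5, 7, 12, 15, 18, 20, 23, 24, 25, 37}
A ∩ B includes only elements in both sets.
Check each element of A against B:
2 ✗, 12 ✓, 24 ✓, 32 ✗, 39 ✗
A ∩ B = {12, 24}

{12, 24}


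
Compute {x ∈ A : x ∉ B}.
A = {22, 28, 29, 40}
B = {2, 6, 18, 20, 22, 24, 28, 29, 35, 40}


Set A = {22, 28, 29, 40}
Set B = {2, 6, 18, 20, 22, 24, 28, 29, 35, 40}
Check each element of A against B:
22 ∈ B, 28 ∈ B, 29 ∈ B, 40 ∈ B
Elements of A not in B: {}

{}


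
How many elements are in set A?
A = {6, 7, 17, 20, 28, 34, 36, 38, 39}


Set A = {6, 7, 17, 20, 28, 34, 36, 38, 39}
Listing elements: 6, 7, 17, 20, 28, 34, 36, 38, 39
Counting: 9 elements
|A| = 9

9


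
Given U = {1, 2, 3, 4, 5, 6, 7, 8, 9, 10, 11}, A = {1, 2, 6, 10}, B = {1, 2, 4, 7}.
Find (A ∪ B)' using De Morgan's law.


U = {1, 2, 3, 4, 5, 6, 7, 8, 9, 10, 11}
A = {1, 2, 6, 10}, B = {1, 2, 4, 7}
A ∪ B = {1, 2, 4, 6, 7, 10}
(A ∪ B)' = U \ (A ∪ B) = {3, 5, 8, 9, 11}
Verification via A' ∩ B': A' = {3, 4, 5, 7, 8, 9, 11}, B' = {3, 5, 6, 8, 9, 10, 11}
A' ∩ B' = {3, 5, 8, 9, 11} ✓

{3, 5, 8, 9, 11}


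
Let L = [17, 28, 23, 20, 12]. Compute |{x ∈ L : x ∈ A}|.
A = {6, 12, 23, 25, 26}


Set A = {6, 12, 23, 25, 26}
Candidates: [17, 28, 23, 20, 12]
Check each candidate:
17 ∉ A, 28 ∉ A, 23 ∈ A, 20 ∉ A, 12 ∈ A
Count of candidates in A: 2

2


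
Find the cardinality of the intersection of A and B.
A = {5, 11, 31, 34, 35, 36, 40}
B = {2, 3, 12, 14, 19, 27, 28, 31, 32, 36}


Set A = {5, 11, 31, 34, 35, 36, 40}
Set B = {2, 3, 12, 14, 19, 27, 28, 31, 32, 36}
A ∩ B = {31, 36}
|A ∩ B| = 2

2


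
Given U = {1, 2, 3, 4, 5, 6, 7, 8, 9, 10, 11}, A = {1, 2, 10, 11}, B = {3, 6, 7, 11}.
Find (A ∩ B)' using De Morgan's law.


U = {1, 2, 3, 4, 5, 6, 7, 8, 9, 10, 11}
A = {1, 2, 10, 11}, B = {3, 6, 7, 11}
A ∩ B = {11}
(A ∩ B)' = U \ (A ∩ B) = {1, 2, 3, 4, 5, 6, 7, 8, 9, 10}
Verification via A' ∪ B': A' = {3, 4, 5, 6, 7, 8, 9}, B' = {1, 2, 4, 5, 8, 9, 10}
A' ∪ B' = {1, 2, 3, 4, 5, 6, 7, 8, 9, 10} ✓

{1, 2, 3, 4, 5, 6, 7, 8, 9, 10}


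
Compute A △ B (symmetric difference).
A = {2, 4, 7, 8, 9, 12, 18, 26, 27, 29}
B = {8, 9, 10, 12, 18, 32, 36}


Set A = {2, 4, 7, 8, 9, 12, 18, 26, 27, 29}
Set B = {8, 9, 10, 12, 18, 32, 36}
A △ B = (A \ B) ∪ (B \ A)
Elements in A but not B: {2, 4, 7, 26, 27, 29}
Elements in B but not A: {10, 32, 36}
A △ B = {2, 4, 7, 10, 26, 27, 29, 32, 36}

{2, 4, 7, 10, 26, 27, 29, 32, 36}


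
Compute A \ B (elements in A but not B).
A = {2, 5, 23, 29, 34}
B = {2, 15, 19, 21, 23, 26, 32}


Set A = {2, 5, 23, 29, 34}
Set B = {2, 15, 19, 21, 23, 26, 32}
A \ B includes elements in A that are not in B.
Check each element of A:
2 (in B, remove), 5 (not in B, keep), 23 (in B, remove), 29 (not in B, keep), 34 (not in B, keep)
A \ B = {5, 29, 34}

{5, 29, 34}


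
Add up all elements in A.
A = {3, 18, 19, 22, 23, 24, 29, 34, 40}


Set A = {3, 18, 19, 22, 23, 24, 29, 34, 40}
Sum = 3 + 18 + 19 + 22 + 23 + 24 + 29 + 34 + 40 = 212

212


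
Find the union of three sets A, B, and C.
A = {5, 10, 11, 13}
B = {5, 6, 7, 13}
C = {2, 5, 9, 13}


Set A = {5, 10, 11, 13}
Set B = {5, 6, 7, 13}
Set C = {2, 5, 9, 13}
First, A ∪ B = {5, 6, 7, 10, 11, 13}
Then, (A ∪ B) ∪ C = {2, 5, 6, 7, 9, 10, 11, 13}

{2, 5, 6, 7, 9, 10, 11, 13}


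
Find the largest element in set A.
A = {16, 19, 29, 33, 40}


Set A = {16, 19, 29, 33, 40}
Elements in ascending order: 16, 19, 29, 33, 40
The largest element is 40.

40


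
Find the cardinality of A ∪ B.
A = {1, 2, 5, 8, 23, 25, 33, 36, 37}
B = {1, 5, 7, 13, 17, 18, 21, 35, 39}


Set A = {1, 2, 5, 8, 23, 25, 33, 36, 37}, |A| = 9
Set B = {1, 5, 7, 13, 17, 18, 21, 35, 39}, |B| = 9
A ∩ B = {1, 5}, |A ∩ B| = 2
|A ∪ B| = |A| + |B| - |A ∩ B| = 9 + 9 - 2 = 16

16


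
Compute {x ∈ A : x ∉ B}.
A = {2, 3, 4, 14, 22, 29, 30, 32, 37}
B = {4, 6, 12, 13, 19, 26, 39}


Set A = {2, 3, 4, 14, 22, 29, 30, 32, 37}
Set B = {4, 6, 12, 13, 19, 26, 39}
Check each element of A against B:
2 ∉ B (include), 3 ∉ B (include), 4 ∈ B, 14 ∉ B (include), 22 ∉ B (include), 29 ∉ B (include), 30 ∉ B (include), 32 ∉ B (include), 37 ∉ B (include)
Elements of A not in B: {2, 3, 14, 22, 29, 30, 32, 37}

{2, 3, 14, 22, 29, 30, 32, 37}


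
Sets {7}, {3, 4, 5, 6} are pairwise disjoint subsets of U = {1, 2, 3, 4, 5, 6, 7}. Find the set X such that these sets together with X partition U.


U = {1, 2, 3, 4, 5, 6, 7}
Shown blocks: {7}, {3, 4, 5, 6}
A partition's blocks are pairwise disjoint and cover U, so the missing block = U \ (union of shown blocks).
Union of shown blocks: {3, 4, 5, 6, 7}
Missing block = U \ (union) = {1, 2}

{1, 2}


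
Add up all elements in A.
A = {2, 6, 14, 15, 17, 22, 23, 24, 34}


Set A = {2, 6, 14, 15, 17, 22, 23, 24, 34}
Sum = 2 + 6 + 14 + 15 + 17 + 22 + 23 + 24 + 34 = 157

157


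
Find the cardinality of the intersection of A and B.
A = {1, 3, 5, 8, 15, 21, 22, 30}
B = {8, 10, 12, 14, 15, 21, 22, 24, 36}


Set A = {1, 3, 5, 8, 15, 21, 22, 30}
Set B = {8, 10, 12, 14, 15, 21, 22, 24, 36}
A ∩ B = {8, 15, 21, 22}
|A ∩ B| = 4

4


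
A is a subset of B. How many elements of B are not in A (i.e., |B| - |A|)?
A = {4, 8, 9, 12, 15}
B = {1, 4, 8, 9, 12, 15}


Set A = {4, 8, 9, 12, 15}, |A| = 5
Set B = {1, 4, 8, 9, 12, 15}, |B| = 6
Since A ⊆ B: B \ A = {1}
|B| - |A| = 6 - 5 = 1

1


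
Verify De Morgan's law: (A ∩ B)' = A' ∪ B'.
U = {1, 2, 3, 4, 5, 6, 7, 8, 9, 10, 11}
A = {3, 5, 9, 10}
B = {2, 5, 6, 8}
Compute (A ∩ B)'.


U = {1, 2, 3, 4, 5, 6, 7, 8, 9, 10, 11}
A = {3, 5, 9, 10}, B = {2, 5, 6, 8}
A ∩ B = {5}
(A ∩ B)' = U \ (A ∩ B) = {1, 2, 3, 4, 6, 7, 8, 9, 10, 11}
Verification via A' ∪ B': A' = {1, 2, 4, 6, 7, 8, 11}, B' = {1, 3, 4, 7, 9, 10, 11}
A' ∪ B' = {1, 2, 3, 4, 6, 7, 8, 9, 10, 11} ✓

{1, 2, 3, 4, 6, 7, 8, 9, 10, 11}


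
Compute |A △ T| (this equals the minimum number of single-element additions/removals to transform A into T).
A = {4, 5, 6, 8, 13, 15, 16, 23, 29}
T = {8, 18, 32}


Set A = {4, 5, 6, 8, 13, 15, 16, 23, 29}
Set T = {8, 18, 32}
Elements to remove from A (in A, not in T): {4, 5, 6, 13, 15, 16, 23, 29} → 8 removals
Elements to add to A (in T, not in A): {18, 32} → 2 additions
Total edits = 8 + 2 = 10

10


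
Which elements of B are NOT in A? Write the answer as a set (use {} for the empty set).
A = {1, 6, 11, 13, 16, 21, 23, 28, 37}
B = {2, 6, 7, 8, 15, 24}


Set A = {1, 6, 11, 13, 16, 21, 23, 28, 37}
Set B = {2, 6, 7, 8, 15, 24}
Check each element of B against A:
2 ∉ A (include), 6 ∈ A, 7 ∉ A (include), 8 ∉ A (include), 15 ∉ A (include), 24 ∉ A (include)
Elements of B not in A: {2, 7, 8, 15, 24}

{2, 7, 8, 15, 24}


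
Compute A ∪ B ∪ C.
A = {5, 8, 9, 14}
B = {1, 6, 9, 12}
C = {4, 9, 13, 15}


Set A = {5, 8, 9, 14}
Set B = {1, 6, 9, 12}
Set C = {4, 9, 13, 15}
First, A ∪ B = {1, 5, 6, 8, 9, 12, 14}
Then, (A ∪ B) ∪ C = {1, 4, 5, 6, 8, 9, 12, 13, 14, 15}

{1, 4, 5, 6, 8, 9, 12, 13, 14, 15}


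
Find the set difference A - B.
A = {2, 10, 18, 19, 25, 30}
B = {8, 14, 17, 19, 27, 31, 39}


Set A = {2, 10, 18, 19, 25, 30}
Set B = {8, 14, 17, 19, 27, 31, 39}
A \ B includes elements in A that are not in B.
Check each element of A:
2 (not in B, keep), 10 (not in B, keep), 18 (not in B, keep), 19 (in B, remove), 25 (not in B, keep), 30 (not in B, keep)
A \ B = {2, 10, 18, 25, 30}

{2, 10, 18, 25, 30}


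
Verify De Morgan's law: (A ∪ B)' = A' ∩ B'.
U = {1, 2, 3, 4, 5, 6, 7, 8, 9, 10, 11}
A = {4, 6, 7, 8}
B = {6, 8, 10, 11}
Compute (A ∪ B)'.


U = {1, 2, 3, 4, 5, 6, 7, 8, 9, 10, 11}
A = {4, 6, 7, 8}, B = {6, 8, 10, 11}
A ∪ B = {4, 6, 7, 8, 10, 11}
(A ∪ B)' = U \ (A ∪ B) = {1, 2, 3, 5, 9}
Verification via A' ∩ B': A' = {1, 2, 3, 5, 9, 10, 11}, B' = {1, 2, 3, 4, 5, 7, 9}
A' ∩ B' = {1, 2, 3, 5, 9} ✓

{1, 2, 3, 5, 9}


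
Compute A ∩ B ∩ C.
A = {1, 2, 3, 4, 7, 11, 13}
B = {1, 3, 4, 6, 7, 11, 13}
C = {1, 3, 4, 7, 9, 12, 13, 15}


Set A = {1, 2, 3, 4, 7, 11, 13}
Set B = {1, 3, 4, 6, 7, 11, 13}
Set C = {1, 3, 4, 7, 9, 12, 13, 15}
First, A ∩ B = {1, 3, 4, 7, 11, 13}
Then, (A ∩ B) ∩ C = {1, 3, 4, 7, 13}

{1, 3, 4, 7, 13}


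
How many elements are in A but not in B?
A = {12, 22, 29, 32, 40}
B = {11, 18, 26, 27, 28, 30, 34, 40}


Set A = {12, 22, 29, 32, 40}
Set B = {11, 18, 26, 27, 28, 30, 34, 40}
A \ B = {12, 22, 29, 32}
|A \ B| = 4

4


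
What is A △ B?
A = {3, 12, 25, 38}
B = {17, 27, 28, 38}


Set A = {3, 12, 25, 38}
Set B = {17, 27, 28, 38}
A △ B = (A \ B) ∪ (B \ A)
Elements in A but not B: {3, 12, 25}
Elements in B but not A: {17, 27, 28}
A △ B = {3, 12, 17, 25, 27, 28}

{3, 12, 17, 25, 27, 28}


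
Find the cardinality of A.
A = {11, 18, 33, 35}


Set A = {11, 18, 33, 35}
Listing elements: 11, 18, 33, 35
Counting: 4 elements
|A| = 4

4


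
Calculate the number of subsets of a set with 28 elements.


The set has 28 elements.
The power set contains all possible subsets.
|P(A)| = 2^|A| = 2^28 = 268435456

268435456


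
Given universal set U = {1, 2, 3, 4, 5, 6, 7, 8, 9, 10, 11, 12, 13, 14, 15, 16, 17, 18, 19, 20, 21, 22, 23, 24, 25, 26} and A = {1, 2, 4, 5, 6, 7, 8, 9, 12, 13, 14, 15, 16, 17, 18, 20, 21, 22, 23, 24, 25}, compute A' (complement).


Universal set U = {1, 2, 3, 4, 5, 6, 7, 8, 9, 10, 11, 12, 13, 14, 15, 16, 17, 18, 19, 20, 21, 22, 23, 24, 25, 26}
Set A = {1, 2, 4, 5, 6, 7, 8, 9, 12, 13, 14, 15, 16, 17, 18, 20, 21, 22, 23, 24, 25}
A' = U \ A = elements in U but not in A
Checking each element of U:
1 (in A, exclude), 2 (in A, exclude), 3 (not in A, include), 4 (in A, exclude), 5 (in A, exclude), 6 (in A, exclude), 7 (in A, exclude), 8 (in A, exclude), 9 (in A, exclude), 10 (not in A, include), 11 (not in A, include), 12 (in A, exclude), 13 (in A, exclude), 14 (in A, exclude), 15 (in A, exclude), 16 (in A, exclude), 17 (in A, exclude), 18 (in A, exclude), 19 (not in A, include), 20 (in A, exclude), 21 (in A, exclude), 22 (in A, exclude), 23 (in A, exclude), 24 (in A, exclude), 25 (in A, exclude), 26 (not in A, include)
A' = {3, 10, 11, 19, 26}

{3, 10, 11, 19, 26}


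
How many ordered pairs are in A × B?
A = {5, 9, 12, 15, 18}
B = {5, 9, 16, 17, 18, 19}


Set A = {5, 9, 12, 15, 18} has 5 elements.
Set B = {5, 9, 16, 17, 18, 19} has 6 elements.
|A × B| = |A| × |B| = 5 × 6 = 30

30


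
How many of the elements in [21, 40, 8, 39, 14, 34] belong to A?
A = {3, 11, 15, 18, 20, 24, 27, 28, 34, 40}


Set A = {3, 11, 15, 18, 20, 24, 27, 28, 34, 40}
Candidates: [21, 40, 8, 39, 14, 34]
Check each candidate:
21 ∉ A, 40 ∈ A, 8 ∉ A, 39 ∉ A, 14 ∉ A, 34 ∈ A
Count of candidates in A: 2

2


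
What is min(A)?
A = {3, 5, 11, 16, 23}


Set A = {3, 5, 11, 16, 23}
Elements in ascending order: 3, 5, 11, 16, 23
The smallest element is 3.

3


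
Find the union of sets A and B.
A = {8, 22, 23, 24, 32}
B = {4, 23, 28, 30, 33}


Set A = {8, 22, 23, 24, 32}
Set B = {4, 23, 28, 30, 33}
A ∪ B includes all elements in either set.
Elements from A: {8, 22, 23, 24, 32}
Elements from B not already included: {4, 28, 30, 33}
A ∪ B = {4, 8, 22, 23, 24, 28, 30, 32, 33}

{4, 8, 22, 23, 24, 28, 30, 32, 33}


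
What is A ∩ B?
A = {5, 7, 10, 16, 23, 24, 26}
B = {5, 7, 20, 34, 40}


Set A = {5, 7, 10, 16, 23, 24, 26}
Set B = {5, 7, 20, 34, 40}
A ∩ B includes only elements in both sets.
Check each element of A against B:
5 ✓, 7 ✓, 10 ✗, 16 ✗, 23 ✗, 24 ✗, 26 ✗
A ∩ B = {5, 7}

{5, 7}


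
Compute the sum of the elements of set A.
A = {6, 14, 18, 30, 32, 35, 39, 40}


Set A = {6, 14, 18, 30, 32, 35, 39, 40}
Sum = 6 + 14 + 18 + 30 + 32 + 35 + 39 + 40 = 214

214


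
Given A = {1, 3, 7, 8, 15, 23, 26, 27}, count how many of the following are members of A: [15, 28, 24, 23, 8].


Set A = {1, 3, 7, 8, 15, 23, 26, 27}
Candidates: [15, 28, 24, 23, 8]
Check each candidate:
15 ∈ A, 28 ∉ A, 24 ∉ A, 23 ∈ A, 8 ∈ A
Count of candidates in A: 3

3


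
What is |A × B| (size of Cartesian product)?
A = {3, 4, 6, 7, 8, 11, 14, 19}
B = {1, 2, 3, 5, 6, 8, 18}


Set A = {3, 4, 6, 7, 8, 11, 14, 19} has 8 elements.
Set B = {1, 2, 3, 5, 6, 8, 18} has 7 elements.
|A × B| = |A| × |B| = 8 × 7 = 56

56


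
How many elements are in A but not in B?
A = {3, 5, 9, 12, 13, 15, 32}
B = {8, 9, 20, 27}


Set A = {3, 5, 9, 12, 13, 15, 32}
Set B = {8, 9, 20, 27}
A \ B = {3, 5, 12, 13, 15, 32}
|A \ B| = 6

6


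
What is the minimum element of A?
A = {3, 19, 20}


Set A = {3, 19, 20}
Elements in ascending order: 3, 19, 20
The smallest element is 3.

3


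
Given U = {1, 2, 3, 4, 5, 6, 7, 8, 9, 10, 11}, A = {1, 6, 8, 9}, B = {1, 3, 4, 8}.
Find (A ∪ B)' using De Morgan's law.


U = {1, 2, 3, 4, 5, 6, 7, 8, 9, 10, 11}
A = {1, 6, 8, 9}, B = {1, 3, 4, 8}
A ∪ B = {1, 3, 4, 6, 8, 9}
(A ∪ B)' = U \ (A ∪ B) = {2, 5, 7, 10, 11}
Verification via A' ∩ B': A' = {2, 3, 4, 5, 7, 10, 11}, B' = {2, 5, 6, 7, 9, 10, 11}
A' ∩ B' = {2, 5, 7, 10, 11} ✓

{2, 5, 7, 10, 11}


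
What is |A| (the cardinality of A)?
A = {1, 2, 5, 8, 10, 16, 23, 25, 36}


Set A = {1, 2, 5, 8, 10, 16, 23, 25, 36}
Listing elements: 1, 2, 5, 8, 10, 16, 23, 25, 36
Counting: 9 elements
|A| = 9

9


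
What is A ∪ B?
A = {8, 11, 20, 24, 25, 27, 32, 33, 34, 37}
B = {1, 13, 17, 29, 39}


Set A = {8, 11, 20, 24, 25, 27, 32, 33, 34, 37}
Set B = {1, 13, 17, 29, 39}
A ∪ B includes all elements in either set.
Elements from A: {8, 11, 20, 24, 25, 27, 32, 33, 34, 37}
Elements from B not already included: {1, 13, 17, 29, 39}
A ∪ B = {1, 8, 11, 13, 17, 20, 24, 25, 27, 29, 32, 33, 34, 37, 39}

{1, 8, 11, 13, 17, 20, 24, 25, 27, 29, 32, 33, 34, 37, 39}


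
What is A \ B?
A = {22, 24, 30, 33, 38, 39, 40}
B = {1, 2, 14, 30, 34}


Set A = {22, 24, 30, 33, 38, 39, 40}
Set B = {1, 2, 14, 30, 34}
A \ B includes elements in A that are not in B.
Check each element of A:
22 (not in B, keep), 24 (not in B, keep), 30 (in B, remove), 33 (not in B, keep), 38 (not in B, keep), 39 (not in B, keep), 40 (not in B, keep)
A \ B = {22, 24, 33, 38, 39, 40}

{22, 24, 33, 38, 39, 40}


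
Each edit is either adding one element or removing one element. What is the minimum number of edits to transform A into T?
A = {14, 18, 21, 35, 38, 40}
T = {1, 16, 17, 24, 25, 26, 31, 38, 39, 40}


Set A = {14, 18, 21, 35, 38, 40}
Set T = {1, 16, 17, 24, 25, 26, 31, 38, 39, 40}
Elements to remove from A (in A, not in T): {14, 18, 21, 35} → 4 removals
Elements to add to A (in T, not in A): {1, 16, 17, 24, 25, 26, 31, 39} → 8 additions
Total edits = 4 + 8 = 12

12


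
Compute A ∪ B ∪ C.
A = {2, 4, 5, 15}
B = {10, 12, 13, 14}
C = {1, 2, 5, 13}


Set A = {2, 4, 5, 15}
Set B = {10, 12, 13, 14}
Set C = {1, 2, 5, 13}
First, A ∪ B = {2, 4, 5, 10, 12, 13, 14, 15}
Then, (A ∪ B) ∪ C = {1, 2, 4, 5, 10, 12, 13, 14, 15}

{1, 2, 4, 5, 10, 12, 13, 14, 15}


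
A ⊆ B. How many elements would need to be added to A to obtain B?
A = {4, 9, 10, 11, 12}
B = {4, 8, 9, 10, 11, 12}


Set A = {4, 9, 10, 11, 12}, |A| = 5
Set B = {4, 8, 9, 10, 11, 12}, |B| = 6
Since A ⊆ B: B \ A = {8}
|B| - |A| = 6 - 5 = 1

1


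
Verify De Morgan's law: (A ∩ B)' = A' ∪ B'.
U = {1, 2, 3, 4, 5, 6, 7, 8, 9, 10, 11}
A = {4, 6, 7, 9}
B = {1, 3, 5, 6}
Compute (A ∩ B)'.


U = {1, 2, 3, 4, 5, 6, 7, 8, 9, 10, 11}
A = {4, 6, 7, 9}, B = {1, 3, 5, 6}
A ∩ B = {6}
(A ∩ B)' = U \ (A ∩ B) = {1, 2, 3, 4, 5, 7, 8, 9, 10, 11}
Verification via A' ∪ B': A' = {1, 2, 3, 5, 8, 10, 11}, B' = {2, 4, 7, 8, 9, 10, 11}
A' ∪ B' = {1, 2, 3, 4, 5, 7, 8, 9, 10, 11} ✓

{1, 2, 3, 4, 5, 7, 8, 9, 10, 11}


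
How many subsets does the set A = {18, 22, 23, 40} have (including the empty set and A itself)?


Set A = {18, 22, 23, 40}
|A| = 4
The power set P(A) contains all subsets of A.
|P(A)| = 2^|A| = 2^4 = 16

16


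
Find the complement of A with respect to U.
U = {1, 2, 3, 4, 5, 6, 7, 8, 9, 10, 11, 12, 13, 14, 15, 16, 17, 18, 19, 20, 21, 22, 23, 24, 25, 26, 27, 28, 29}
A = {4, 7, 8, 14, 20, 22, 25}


Universal set U = {1, 2, 3, 4, 5, 6, 7, 8, 9, 10, 11, 12, 13, 14, 15, 16, 17, 18, 19, 20, 21, 22, 23, 24, 25, 26, 27, 28, 29}
Set A = {4, 7, 8, 14, 20, 22, 25}
A' = U \ A = elements in U but not in A
Checking each element of U:
1 (not in A, include), 2 (not in A, include), 3 (not in A, include), 4 (in A, exclude), 5 (not in A, include), 6 (not in A, include), 7 (in A, exclude), 8 (in A, exclude), 9 (not in A, include), 10 (not in A, include), 11 (not in A, include), 12 (not in A, include), 13 (not in A, include), 14 (in A, exclude), 15 (not in A, include), 16 (not in A, include), 17 (not in A, include), 18 (not in A, include), 19 (not in A, include), 20 (in A, exclude), 21 (not in A, include), 22 (in A, exclude), 23 (not in A, include), 24 (not in A, include), 25 (in A, exclude), 26 (not in A, include), 27 (not in A, include), 28 (not in A, include), 29 (not in A, include)
A' = {1, 2, 3, 5, 6, 9, 10, 11, 12, 13, 15, 16, 17, 18, 19, 21, 23, 24, 26, 27, 28, 29}

{1, 2, 3, 5, 6, 9, 10, 11, 12, 13, 15, 16, 17, 18, 19, 21, 23, 24, 26, 27, 28, 29}


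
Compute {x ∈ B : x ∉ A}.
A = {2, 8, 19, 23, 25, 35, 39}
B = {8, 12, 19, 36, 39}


Set A = {2, 8, 19, 23, 25, 35, 39}
Set B = {8, 12, 19, 36, 39}
Check each element of B against A:
8 ∈ A, 12 ∉ A (include), 19 ∈ A, 36 ∉ A (include), 39 ∈ A
Elements of B not in A: {12, 36}

{12, 36}


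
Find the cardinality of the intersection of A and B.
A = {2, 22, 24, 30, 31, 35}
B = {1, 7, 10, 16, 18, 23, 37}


Set A = {2, 22, 24, 30, 31, 35}
Set B = {1, 7, 10, 16, 18, 23, 37}
A ∩ B = {}
|A ∩ B| = 0

0


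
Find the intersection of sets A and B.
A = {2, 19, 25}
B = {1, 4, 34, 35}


Set A = {2, 19, 25}
Set B = {1, 4, 34, 35}
A ∩ B includes only elements in both sets.
Check each element of A against B:
2 ✗, 19 ✗, 25 ✗
A ∩ B = {}

{}


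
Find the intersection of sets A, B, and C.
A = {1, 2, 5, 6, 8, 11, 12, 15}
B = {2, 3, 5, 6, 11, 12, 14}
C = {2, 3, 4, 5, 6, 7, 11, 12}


Set A = {1, 2, 5, 6, 8, 11, 12, 15}
Set B = {2, 3, 5, 6, 11, 12, 14}
Set C = {2, 3, 4, 5, 6, 7, 11, 12}
First, A ∩ B = {2, 5, 6, 11, 12}
Then, (A ∩ B) ∩ C = {2, 5, 6, 11, 12}

{2, 5, 6, 11, 12}


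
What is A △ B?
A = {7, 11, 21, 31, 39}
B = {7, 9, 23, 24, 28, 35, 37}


Set A = {7, 11, 21, 31, 39}
Set B = {7, 9, 23, 24, 28, 35, 37}
A △ B = (A \ B) ∪ (B \ A)
Elements in A but not B: {11, 21, 31, 39}
Elements in B but not A: {9, 23, 24, 28, 35, 37}
A △ B = {9, 11, 21, 23, 24, 28, 31, 35, 37, 39}

{9, 11, 21, 23, 24, 28, 31, 35, 37, 39}


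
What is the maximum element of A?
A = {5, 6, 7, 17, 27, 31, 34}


Set A = {5, 6, 7, 17, 27, 31, 34}
Elements in ascending order: 5, 6, 7, 17, 27, 31, 34
The largest element is 34.

34


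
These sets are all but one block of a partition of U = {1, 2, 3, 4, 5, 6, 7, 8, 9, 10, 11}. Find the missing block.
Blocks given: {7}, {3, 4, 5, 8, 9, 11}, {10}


U = {1, 2, 3, 4, 5, 6, 7, 8, 9, 10, 11}
Shown blocks: {7}, {3, 4, 5, 8, 9, 11}, {10}
A partition's blocks are pairwise disjoint and cover U, so the missing block = U \ (union of shown blocks).
Union of shown blocks: {3, 4, 5, 7, 8, 9, 10, 11}
Missing block = U \ (union) = {1, 2, 6}

{1, 2, 6}


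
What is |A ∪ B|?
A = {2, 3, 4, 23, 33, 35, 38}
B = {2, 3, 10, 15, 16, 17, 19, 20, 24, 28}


Set A = {2, 3, 4, 23, 33, 35, 38}, |A| = 7
Set B = {2, 3, 10, 15, 16, 17, 19, 20, 24, 28}, |B| = 10
A ∩ B = {2, 3}, |A ∩ B| = 2
|A ∪ B| = |A| + |B| - |A ∩ B| = 7 + 10 - 2 = 15

15


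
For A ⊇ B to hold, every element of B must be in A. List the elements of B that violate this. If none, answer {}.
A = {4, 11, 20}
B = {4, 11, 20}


Set A = {4, 11, 20}
Set B = {4, 11, 20}
Check each element of B against A:
4 ∈ A, 11 ∈ A, 20 ∈ A
Elements of B not in A: {}

{}
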